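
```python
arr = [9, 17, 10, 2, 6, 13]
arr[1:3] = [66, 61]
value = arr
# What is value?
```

arr starts as [9, 17, 10, 2, 6, 13] (length 6). The slice arr[1:3] covers indices [1, 2] with values [17, 10]. Replacing that slice with [66, 61] (same length) produces [9, 66, 61, 2, 6, 13].

[9, 66, 61, 2, 6, 13]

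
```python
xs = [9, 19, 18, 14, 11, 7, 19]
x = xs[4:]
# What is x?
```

xs has length 7. The slice xs[4:] selects indices [4, 5, 6] (4->11, 5->7, 6->19), giving [11, 7, 19].

[11, 7, 19]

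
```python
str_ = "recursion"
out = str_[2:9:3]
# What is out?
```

str_ has length 9. The slice str_[2:9:3] selects indices [2, 5, 8] (2->'c', 5->'s', 8->'n'), giving 'csn'.

'csn'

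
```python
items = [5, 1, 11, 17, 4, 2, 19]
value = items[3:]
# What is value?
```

items has length 7. The slice items[3:] selects indices [3, 4, 5, 6] (3->17, 4->4, 5->2, 6->19), giving [17, 4, 2, 19].

[17, 4, 2, 19]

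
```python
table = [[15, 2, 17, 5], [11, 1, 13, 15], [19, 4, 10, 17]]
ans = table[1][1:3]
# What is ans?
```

table[1] = [11, 1, 13, 15]. table[1] has length 4. The slice table[1][1:3] selects indices [1, 2] (1->1, 2->13), giving [1, 13].

[1, 13]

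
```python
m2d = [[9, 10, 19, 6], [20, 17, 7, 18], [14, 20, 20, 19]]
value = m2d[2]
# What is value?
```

m2d has 3 rows. Row 2 is [14, 20, 20, 19].

[14, 20, 20, 19]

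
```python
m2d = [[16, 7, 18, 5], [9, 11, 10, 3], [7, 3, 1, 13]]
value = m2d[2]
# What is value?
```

m2d has 3 rows. Row 2 is [7, 3, 1, 13].

[7, 3, 1, 13]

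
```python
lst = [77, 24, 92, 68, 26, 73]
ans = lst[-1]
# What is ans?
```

lst has length 6. Negative index -1 maps to positive index 6 + (-1) = 5. lst[5] = 73.

73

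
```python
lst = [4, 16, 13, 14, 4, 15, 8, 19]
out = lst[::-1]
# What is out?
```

lst has length 8. The slice lst[::-1] selects indices [7, 6, 5, 4, 3, 2, 1, 0] (7->19, 6->8, 5->15, 4->4, 3->14, 2->13, 1->16, 0->4), giving [19, 8, 15, 4, 14, 13, 16, 4].

[19, 8, 15, 4, 14, 13, 16, 4]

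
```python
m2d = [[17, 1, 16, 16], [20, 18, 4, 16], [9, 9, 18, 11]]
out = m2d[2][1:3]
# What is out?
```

m2d[2] = [9, 9, 18, 11]. m2d[2] has length 4. The slice m2d[2][1:3] selects indices [1, 2] (1->9, 2->18), giving [9, 18].

[9, 18]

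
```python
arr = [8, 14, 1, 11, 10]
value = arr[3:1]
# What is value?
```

arr has length 5. The slice arr[3:1] resolves to an empty index range, so the result is [].

[]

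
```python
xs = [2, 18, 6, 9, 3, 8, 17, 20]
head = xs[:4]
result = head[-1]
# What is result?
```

xs has length 8. The slice xs[:4] selects indices [0, 1, 2, 3] (0->2, 1->18, 2->6, 3->9), giving [2, 18, 6, 9]. So head = [2, 18, 6, 9]. Then head[-1] = 9.

9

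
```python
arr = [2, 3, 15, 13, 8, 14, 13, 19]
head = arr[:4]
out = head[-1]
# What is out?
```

arr has length 8. The slice arr[:4] selects indices [0, 1, 2, 3] (0->2, 1->3, 2->15, 3->13), giving [2, 3, 15, 13]. So head = [2, 3, 15, 13]. Then head[-1] = 13.

13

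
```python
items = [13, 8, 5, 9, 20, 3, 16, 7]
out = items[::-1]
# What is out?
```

items has length 8. The slice items[::-1] selects indices [7, 6, 5, 4, 3, 2, 1, 0] (7->7, 6->16, 5->3, 4->20, 3->9, 2->5, 1->8, 0->13), giving [7, 16, 3, 20, 9, 5, 8, 13].

[7, 16, 3, 20, 9, 5, 8, 13]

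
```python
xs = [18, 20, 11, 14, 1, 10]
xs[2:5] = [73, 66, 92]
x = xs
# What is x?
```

xs starts as [18, 20, 11, 14, 1, 10] (length 6). The slice xs[2:5] covers indices [2, 3, 4] with values [11, 14, 1]. Replacing that slice with [73, 66, 92] (same length) produces [18, 20, 73, 66, 92, 10].

[18, 20, 73, 66, 92, 10]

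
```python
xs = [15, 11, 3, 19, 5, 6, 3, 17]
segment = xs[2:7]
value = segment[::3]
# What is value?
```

xs has length 8. The slice xs[2:7] selects indices [2, 3, 4, 5, 6] (2->3, 3->19, 4->5, 5->6, 6->3), giving [3, 19, 5, 6, 3]. So segment = [3, 19, 5, 6, 3]. segment has length 5. The slice segment[::3] selects indices [0, 3] (0->3, 3->6), giving [3, 6].

[3, 6]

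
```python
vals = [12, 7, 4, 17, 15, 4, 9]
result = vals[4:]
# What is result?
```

vals has length 7. The slice vals[4:] selects indices [4, 5, 6] (4->15, 5->4, 6->9), giving [15, 4, 9].

[15, 4, 9]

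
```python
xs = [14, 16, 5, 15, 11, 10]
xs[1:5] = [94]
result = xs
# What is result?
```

xs starts as [14, 16, 5, 15, 11, 10] (length 6). The slice xs[1:5] covers indices [1, 2, 3, 4] with values [16, 5, 15, 11]. Replacing that slice with [94] (different length) produces [14, 94, 10].

[14, 94, 10]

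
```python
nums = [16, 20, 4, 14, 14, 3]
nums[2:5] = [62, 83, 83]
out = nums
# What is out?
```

nums starts as [16, 20, 4, 14, 14, 3] (length 6). The slice nums[2:5] covers indices [2, 3, 4] with values [4, 14, 14]. Replacing that slice with [62, 83, 83] (same length) produces [16, 20, 62, 83, 83, 3].

[16, 20, 62, 83, 83, 3]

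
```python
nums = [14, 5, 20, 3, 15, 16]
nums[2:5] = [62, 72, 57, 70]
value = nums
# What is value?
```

nums starts as [14, 5, 20, 3, 15, 16] (length 6). The slice nums[2:5] covers indices [2, 3, 4] with values [20, 3, 15]. Replacing that slice with [62, 72, 57, 70] (different length) produces [14, 5, 62, 72, 57, 70, 16].

[14, 5, 62, 72, 57, 70, 16]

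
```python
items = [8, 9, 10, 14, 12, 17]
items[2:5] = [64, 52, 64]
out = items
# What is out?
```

items starts as [8, 9, 10, 14, 12, 17] (length 6). The slice items[2:5] covers indices [2, 3, 4] with values [10, 14, 12]. Replacing that slice with [64, 52, 64] (same length) produces [8, 9, 64, 52, 64, 17].

[8, 9, 64, 52, 64, 17]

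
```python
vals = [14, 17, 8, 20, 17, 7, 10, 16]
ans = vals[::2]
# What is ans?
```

vals has length 8. The slice vals[::2] selects indices [0, 2, 4, 6] (0->14, 2->8, 4->17, 6->10), giving [14, 8, 17, 10].

[14, 8, 17, 10]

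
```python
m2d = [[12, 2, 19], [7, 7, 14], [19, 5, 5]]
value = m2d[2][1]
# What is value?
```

m2d[2] = [19, 5, 5]. Taking column 1 of that row yields 5.

5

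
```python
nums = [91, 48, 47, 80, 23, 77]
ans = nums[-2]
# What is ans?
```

nums has length 6. Negative index -2 maps to positive index 6 + (-2) = 4. nums[4] = 23.

23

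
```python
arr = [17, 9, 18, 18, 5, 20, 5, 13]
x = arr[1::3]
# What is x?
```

arr has length 8. The slice arr[1::3] selects indices [1, 4, 7] (1->9, 4->5, 7->13), giving [9, 5, 13].

[9, 5, 13]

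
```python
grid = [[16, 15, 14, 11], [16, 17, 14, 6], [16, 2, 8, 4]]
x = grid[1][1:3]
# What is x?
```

grid[1] = [16, 17, 14, 6]. grid[1] has length 4. The slice grid[1][1:3] selects indices [1, 2] (1->17, 2->14), giving [17, 14].

[17, 14]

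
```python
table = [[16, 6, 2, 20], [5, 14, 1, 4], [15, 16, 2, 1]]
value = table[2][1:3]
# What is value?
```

table[2] = [15, 16, 2, 1]. table[2] has length 4. The slice table[2][1:3] selects indices [1, 2] (1->16, 2->2), giving [16, 2].

[16, 2]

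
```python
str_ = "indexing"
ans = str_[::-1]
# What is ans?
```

str_ has length 8. The slice str_[::-1] selects indices [7, 6, 5, 4, 3, 2, 1, 0] (7->'g', 6->'n', 5->'i', 4->'x', 3->'e', 2->'d', 1->'n', 0->'i'), giving 'gnixedni'.

'gnixedni'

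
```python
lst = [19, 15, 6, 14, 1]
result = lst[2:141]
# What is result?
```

lst has length 5. The slice lst[2:141] selects indices [2, 3, 4] (2->6, 3->14, 4->1), giving [6, 14, 1].

[6, 14, 1]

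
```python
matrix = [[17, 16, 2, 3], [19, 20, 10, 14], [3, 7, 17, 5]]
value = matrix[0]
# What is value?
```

matrix has 3 rows. Row 0 is [17, 16, 2, 3].

[17, 16, 2, 3]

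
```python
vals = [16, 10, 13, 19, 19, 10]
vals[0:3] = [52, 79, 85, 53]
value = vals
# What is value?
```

vals starts as [16, 10, 13, 19, 19, 10] (length 6). The slice vals[0:3] covers indices [0, 1, 2] with values [16, 10, 13]. Replacing that slice with [52, 79, 85, 53] (different length) produces [52, 79, 85, 53, 19, 19, 10].

[52, 79, 85, 53, 19, 19, 10]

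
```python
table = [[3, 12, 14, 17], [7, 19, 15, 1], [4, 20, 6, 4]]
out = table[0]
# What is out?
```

table has 3 rows. Row 0 is [3, 12, 14, 17].

[3, 12, 14, 17]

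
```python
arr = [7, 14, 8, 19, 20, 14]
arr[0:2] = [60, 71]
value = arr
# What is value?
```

arr starts as [7, 14, 8, 19, 20, 14] (length 6). The slice arr[0:2] covers indices [0, 1] with values [7, 14]. Replacing that slice with [60, 71] (same length) produces [60, 71, 8, 19, 20, 14].

[60, 71, 8, 19, 20, 14]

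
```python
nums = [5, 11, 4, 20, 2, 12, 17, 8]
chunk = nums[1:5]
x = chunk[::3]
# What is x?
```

nums has length 8. The slice nums[1:5] selects indices [1, 2, 3, 4] (1->11, 2->4, 3->20, 4->2), giving [11, 4, 20, 2]. So chunk = [11, 4, 20, 2]. chunk has length 4. The slice chunk[::3] selects indices [0, 3] (0->11, 3->2), giving [11, 2].

[11, 2]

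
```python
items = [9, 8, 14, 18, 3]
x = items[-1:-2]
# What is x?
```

items has length 5. The slice items[-1:-2] resolves to an empty index range, so the result is [].

[]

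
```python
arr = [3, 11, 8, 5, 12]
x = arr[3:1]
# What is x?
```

arr has length 5. The slice arr[3:1] resolves to an empty index range, so the result is [].

[]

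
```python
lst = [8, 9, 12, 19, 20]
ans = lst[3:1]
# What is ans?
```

lst has length 5. The slice lst[3:1] resolves to an empty index range, so the result is [].

[]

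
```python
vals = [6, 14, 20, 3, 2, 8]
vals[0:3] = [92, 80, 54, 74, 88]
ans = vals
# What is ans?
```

vals starts as [6, 14, 20, 3, 2, 8] (length 6). The slice vals[0:3] covers indices [0, 1, 2] with values [6, 14, 20]. Replacing that slice with [92, 80, 54, 74, 88] (different length) produces [92, 80, 54, 74, 88, 3, 2, 8].

[92, 80, 54, 74, 88, 3, 2, 8]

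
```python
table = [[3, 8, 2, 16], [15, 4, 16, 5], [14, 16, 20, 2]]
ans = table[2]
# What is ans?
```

table has 3 rows. Row 2 is [14, 16, 20, 2].

[14, 16, 20, 2]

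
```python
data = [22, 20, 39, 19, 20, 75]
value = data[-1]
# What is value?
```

data has length 6. Negative index -1 maps to positive index 6 + (-1) = 5. data[5] = 75.

75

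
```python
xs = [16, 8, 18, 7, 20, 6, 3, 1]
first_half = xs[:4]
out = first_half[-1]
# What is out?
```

xs has length 8. The slice xs[:4] selects indices [0, 1, 2, 3] (0->16, 1->8, 2->18, 3->7), giving [16, 8, 18, 7]. So first_half = [16, 8, 18, 7]. Then first_half[-1] = 7.

7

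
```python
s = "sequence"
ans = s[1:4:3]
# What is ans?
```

s has length 8. The slice s[1:4:3] selects indices [1] (1->'e'), giving 'e'.

'e'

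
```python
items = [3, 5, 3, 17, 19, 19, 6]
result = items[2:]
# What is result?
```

items has length 7. The slice items[2:] selects indices [2, 3, 4, 5, 6] (2->3, 3->17, 4->19, 5->19, 6->6), giving [3, 17, 19, 19, 6].

[3, 17, 19, 19, 6]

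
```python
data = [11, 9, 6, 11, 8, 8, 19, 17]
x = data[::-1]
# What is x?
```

data has length 8. The slice data[::-1] selects indices [7, 6, 5, 4, 3, 2, 1, 0] (7->17, 6->19, 5->8, 4->8, 3->11, 2->6, 1->9, 0->11), giving [17, 19, 8, 8, 11, 6, 9, 11].

[17, 19, 8, 8, 11, 6, 9, 11]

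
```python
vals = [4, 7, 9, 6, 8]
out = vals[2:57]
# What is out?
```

vals has length 5. The slice vals[2:57] selects indices [2, 3, 4] (2->9, 3->6, 4->8), giving [9, 6, 8].

[9, 6, 8]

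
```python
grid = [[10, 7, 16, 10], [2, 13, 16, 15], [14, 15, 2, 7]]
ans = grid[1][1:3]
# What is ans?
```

grid[1] = [2, 13, 16, 15]. grid[1] has length 4. The slice grid[1][1:3] selects indices [1, 2] (1->13, 2->16), giving [13, 16].

[13, 16]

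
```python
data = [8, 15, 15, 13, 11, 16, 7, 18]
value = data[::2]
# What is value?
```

data has length 8. The slice data[::2] selects indices [0, 2, 4, 6] (0->8, 2->15, 4->11, 6->7), giving [8, 15, 11, 7].

[8, 15, 11, 7]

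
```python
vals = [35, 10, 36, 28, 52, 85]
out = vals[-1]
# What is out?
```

vals has length 6. Negative index -1 maps to positive index 6 + (-1) = 5. vals[5] = 85.

85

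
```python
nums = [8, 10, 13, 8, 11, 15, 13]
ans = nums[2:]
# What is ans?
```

nums has length 7. The slice nums[2:] selects indices [2, 3, 4, 5, 6] (2->13, 3->8, 4->11, 5->15, 6->13), giving [13, 8, 11, 15, 13].

[13, 8, 11, 15, 13]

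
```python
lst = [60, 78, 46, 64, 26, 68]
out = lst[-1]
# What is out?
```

lst has length 6. Negative index -1 maps to positive index 6 + (-1) = 5. lst[5] = 68.

68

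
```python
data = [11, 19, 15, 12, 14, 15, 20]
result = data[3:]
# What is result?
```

data has length 7. The slice data[3:] selects indices [3, 4, 5, 6] (3->12, 4->14, 5->15, 6->20), giving [12, 14, 15, 20].

[12, 14, 15, 20]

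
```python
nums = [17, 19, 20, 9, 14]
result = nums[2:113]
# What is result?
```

nums has length 5. The slice nums[2:113] selects indices [2, 3, 4] (2->20, 3->9, 4->14), giving [20, 9, 14].

[20, 9, 14]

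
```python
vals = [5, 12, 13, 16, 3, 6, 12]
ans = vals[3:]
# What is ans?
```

vals has length 7. The slice vals[3:] selects indices [3, 4, 5, 6] (3->16, 4->3, 5->6, 6->12), giving [16, 3, 6, 12].

[16, 3, 6, 12]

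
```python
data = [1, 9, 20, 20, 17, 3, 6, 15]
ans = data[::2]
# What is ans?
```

data has length 8. The slice data[::2] selects indices [0, 2, 4, 6] (0->1, 2->20, 4->17, 6->6), giving [1, 20, 17, 6].

[1, 20, 17, 6]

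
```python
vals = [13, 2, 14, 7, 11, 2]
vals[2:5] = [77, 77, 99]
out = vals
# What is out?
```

vals starts as [13, 2, 14, 7, 11, 2] (length 6). The slice vals[2:5] covers indices [2, 3, 4] with values [14, 7, 11]. Replacing that slice with [77, 77, 99] (same length) produces [13, 2, 77, 77, 99, 2].

[13, 2, 77, 77, 99, 2]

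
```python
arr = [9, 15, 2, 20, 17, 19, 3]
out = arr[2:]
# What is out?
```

arr has length 7. The slice arr[2:] selects indices [2, 3, 4, 5, 6] (2->2, 3->20, 4->17, 5->19, 6->3), giving [2, 20, 17, 19, 3].

[2, 20, 17, 19, 3]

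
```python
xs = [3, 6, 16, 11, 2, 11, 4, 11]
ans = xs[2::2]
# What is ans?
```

xs has length 8. The slice xs[2::2] selects indices [2, 4, 6] (2->16, 4->2, 6->4), giving [16, 2, 4].

[16, 2, 4]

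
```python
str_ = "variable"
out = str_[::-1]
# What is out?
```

str_ has length 8. The slice str_[::-1] selects indices [7, 6, 5, 4, 3, 2, 1, 0] (7->'e', 6->'l', 5->'b', 4->'a', 3->'i', 2->'r', 1->'a', 0->'v'), giving 'elbairav'.

'elbairav'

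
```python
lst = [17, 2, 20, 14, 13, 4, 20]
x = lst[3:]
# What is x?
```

lst has length 7. The slice lst[3:] selects indices [3, 4, 5, 6] (3->14, 4->13, 5->4, 6->20), giving [14, 13, 4, 20].

[14, 13, 4, 20]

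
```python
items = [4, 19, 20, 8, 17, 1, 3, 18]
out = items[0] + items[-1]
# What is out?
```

items has length 8. items[0] = 4.
items has length 8. Negative index -1 maps to positive index 8 + (-1) = 7. items[7] = 18.
Sum: 4 + 18 = 22.

22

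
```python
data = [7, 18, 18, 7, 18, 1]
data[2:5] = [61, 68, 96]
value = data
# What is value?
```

data starts as [7, 18, 18, 7, 18, 1] (length 6). The slice data[2:5] covers indices [2, 3, 4] with values [18, 7, 18]. Replacing that slice with [61, 68, 96] (same length) produces [7, 18, 61, 68, 96, 1].

[7, 18, 61, 68, 96, 1]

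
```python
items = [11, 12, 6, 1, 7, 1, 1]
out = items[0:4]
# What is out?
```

items has length 7. The slice items[0:4] selects indices [0, 1, 2, 3] (0->11, 1->12, 2->6, 3->1), giving [11, 12, 6, 1].

[11, 12, 6, 1]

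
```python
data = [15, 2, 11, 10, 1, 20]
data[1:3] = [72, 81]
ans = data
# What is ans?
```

data starts as [15, 2, 11, 10, 1, 20] (length 6). The slice data[1:3] covers indices [1, 2] with values [2, 11]. Replacing that slice with [72, 81] (same length) produces [15, 72, 81, 10, 1, 20].

[15, 72, 81, 10, 1, 20]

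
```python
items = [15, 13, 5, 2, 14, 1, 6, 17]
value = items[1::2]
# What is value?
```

items has length 8. The slice items[1::2] selects indices [1, 3, 5, 7] (1->13, 3->2, 5->1, 7->17), giving [13, 2, 1, 17].

[13, 2, 1, 17]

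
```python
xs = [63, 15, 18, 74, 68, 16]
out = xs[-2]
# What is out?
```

xs has length 6. Negative index -2 maps to positive index 6 + (-2) = 4. xs[4] = 68.

68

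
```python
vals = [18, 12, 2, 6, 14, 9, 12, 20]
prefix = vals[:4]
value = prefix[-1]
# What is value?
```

vals has length 8. The slice vals[:4] selects indices [0, 1, 2, 3] (0->18, 1->12, 2->2, 3->6), giving [18, 12, 2, 6]. So prefix = [18, 12, 2, 6]. Then prefix[-1] = 6.

6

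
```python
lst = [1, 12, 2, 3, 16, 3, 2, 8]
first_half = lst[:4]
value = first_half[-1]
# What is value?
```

lst has length 8. The slice lst[:4] selects indices [0, 1, 2, 3] (0->1, 1->12, 2->2, 3->3), giving [1, 12, 2, 3]. So first_half = [1, 12, 2, 3]. Then first_half[-1] = 3.

3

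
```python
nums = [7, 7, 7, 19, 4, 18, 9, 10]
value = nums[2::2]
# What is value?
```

nums has length 8. The slice nums[2::2] selects indices [2, 4, 6] (2->7, 4->4, 6->9), giving [7, 4, 9].

[7, 4, 9]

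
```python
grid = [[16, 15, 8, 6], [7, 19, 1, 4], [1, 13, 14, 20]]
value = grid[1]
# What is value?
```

grid has 3 rows. Row 1 is [7, 19, 1, 4].

[7, 19, 1, 4]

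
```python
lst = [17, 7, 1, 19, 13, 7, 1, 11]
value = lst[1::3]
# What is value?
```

lst has length 8. The slice lst[1::3] selects indices [1, 4, 7] (1->7, 4->13, 7->11), giving [7, 13, 11].

[7, 13, 11]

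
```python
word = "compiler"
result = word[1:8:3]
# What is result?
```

word has length 8. The slice word[1:8:3] selects indices [1, 4, 7] (1->'o', 4->'i', 7->'r'), giving 'oir'.

'oir'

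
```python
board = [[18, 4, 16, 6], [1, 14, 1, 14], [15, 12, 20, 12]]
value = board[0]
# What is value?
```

board has 3 rows. Row 0 is [18, 4, 16, 6].

[18, 4, 16, 6]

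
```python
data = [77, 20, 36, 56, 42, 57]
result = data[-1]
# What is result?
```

data has length 6. Negative index -1 maps to positive index 6 + (-1) = 5. data[5] = 57.

57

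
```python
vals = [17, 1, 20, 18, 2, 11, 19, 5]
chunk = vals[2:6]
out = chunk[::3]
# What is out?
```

vals has length 8. The slice vals[2:6] selects indices [2, 3, 4, 5] (2->20, 3->18, 4->2, 5->11), giving [20, 18, 2, 11]. So chunk = [20, 18, 2, 11]. chunk has length 4. The slice chunk[::3] selects indices [0, 3] (0->20, 3->11), giving [20, 11].

[20, 11]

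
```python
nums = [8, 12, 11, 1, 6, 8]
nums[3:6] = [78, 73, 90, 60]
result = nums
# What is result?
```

nums starts as [8, 12, 11, 1, 6, 8] (length 6). The slice nums[3:6] covers indices [3, 4, 5] with values [1, 6, 8]. Replacing that slice with [78, 73, 90, 60] (different length) produces [8, 12, 11, 78, 73, 90, 60].

[8, 12, 11, 78, 73, 90, 60]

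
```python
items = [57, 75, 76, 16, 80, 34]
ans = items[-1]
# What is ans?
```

items has length 6. Negative index -1 maps to positive index 6 + (-1) = 5. items[5] = 34.

34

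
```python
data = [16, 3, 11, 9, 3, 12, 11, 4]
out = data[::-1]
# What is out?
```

data has length 8. The slice data[::-1] selects indices [7, 6, 5, 4, 3, 2, 1, 0] (7->4, 6->11, 5->12, 4->3, 3->9, 2->11, 1->3, 0->16), giving [4, 11, 12, 3, 9, 11, 3, 16].

[4, 11, 12, 3, 9, 11, 3, 16]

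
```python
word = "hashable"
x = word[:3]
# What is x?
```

word has length 8. The slice word[:3] selects indices [0, 1, 2] (0->'h', 1->'a', 2->'s'), giving 'has'.

'has'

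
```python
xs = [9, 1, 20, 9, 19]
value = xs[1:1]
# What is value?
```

xs has length 5. The slice xs[1:1] resolves to an empty index range, so the result is [].

[]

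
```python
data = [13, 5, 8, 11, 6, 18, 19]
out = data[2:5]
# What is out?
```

data has length 7. The slice data[2:5] selects indices [2, 3, 4] (2->8, 3->11, 4->6), giving [8, 11, 6].

[8, 11, 6]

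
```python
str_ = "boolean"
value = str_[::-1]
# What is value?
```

str_ has length 7. The slice str_[::-1] selects indices [6, 5, 4, 3, 2, 1, 0] (6->'n', 5->'a', 4->'e', 3->'l', 2->'o', 1->'o', 0->'b'), giving 'naeloob'.

'naeloob'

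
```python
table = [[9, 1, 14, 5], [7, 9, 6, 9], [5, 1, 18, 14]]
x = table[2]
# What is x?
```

table has 3 rows. Row 2 is [5, 1, 18, 14].

[5, 1, 18, 14]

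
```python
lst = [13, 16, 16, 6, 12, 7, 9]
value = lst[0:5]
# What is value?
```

lst has length 7. The slice lst[0:5] selects indices [0, 1, 2, 3, 4] (0->13, 1->16, 2->16, 3->6, 4->12), giving [13, 16, 16, 6, 12].

[13, 16, 16, 6, 12]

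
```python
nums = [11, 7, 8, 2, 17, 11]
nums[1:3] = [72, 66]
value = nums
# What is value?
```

nums starts as [11, 7, 8, 2, 17, 11] (length 6). The slice nums[1:3] covers indices [1, 2] with values [7, 8]. Replacing that slice with [72, 66] (same length) produces [11, 72, 66, 2, 17, 11].

[11, 72, 66, 2, 17, 11]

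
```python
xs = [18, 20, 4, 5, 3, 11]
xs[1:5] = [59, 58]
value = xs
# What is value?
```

xs starts as [18, 20, 4, 5, 3, 11] (length 6). The slice xs[1:5] covers indices [1, 2, 3, 4] with values [20, 4, 5, 3]. Replacing that slice with [59, 58] (different length) produces [18, 59, 58, 11].

[18, 59, 58, 11]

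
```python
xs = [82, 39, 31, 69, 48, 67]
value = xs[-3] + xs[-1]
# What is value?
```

xs has length 6. Negative index -3 maps to positive index 6 + (-3) = 3. xs[3] = 69.
xs has length 6. Negative index -1 maps to positive index 6 + (-1) = 5. xs[5] = 67.
Sum: 69 + 67 = 136.

136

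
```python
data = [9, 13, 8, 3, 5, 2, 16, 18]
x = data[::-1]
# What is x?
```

data has length 8. The slice data[::-1] selects indices [7, 6, 5, 4, 3, 2, 1, 0] (7->18, 6->16, 5->2, 4->5, 3->3, 2->8, 1->13, 0->9), giving [18, 16, 2, 5, 3, 8, 13, 9].

[18, 16, 2, 5, 3, 8, 13, 9]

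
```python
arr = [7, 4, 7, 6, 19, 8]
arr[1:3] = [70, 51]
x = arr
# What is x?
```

arr starts as [7, 4, 7, 6, 19, 8] (length 6). The slice arr[1:3] covers indices [1, 2] with values [4, 7]. Replacing that slice with [70, 51] (same length) produces [7, 70, 51, 6, 19, 8].

[7, 70, 51, 6, 19, 8]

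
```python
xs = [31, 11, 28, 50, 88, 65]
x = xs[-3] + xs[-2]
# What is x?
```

xs has length 6. Negative index -3 maps to positive index 6 + (-3) = 3. xs[3] = 50.
xs has length 6. Negative index -2 maps to positive index 6 + (-2) = 4. xs[4] = 88.
Sum: 50 + 88 = 138.

138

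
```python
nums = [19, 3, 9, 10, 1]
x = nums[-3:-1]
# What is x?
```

nums has length 5. The slice nums[-3:-1] selects indices [2, 3] (2->9, 3->10), giving [9, 10].

[9, 10]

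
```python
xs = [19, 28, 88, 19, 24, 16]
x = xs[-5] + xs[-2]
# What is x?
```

xs has length 6. Negative index -5 maps to positive index 6 + (-5) = 1. xs[1] = 28.
xs has length 6. Negative index -2 maps to positive index 6 + (-2) = 4. xs[4] = 24.
Sum: 28 + 24 = 52.

52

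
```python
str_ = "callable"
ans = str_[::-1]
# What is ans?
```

str_ has length 8. The slice str_[::-1] selects indices [7, 6, 5, 4, 3, 2, 1, 0] (7->'e', 6->'l', 5->'b', 4->'a', 3->'l', 2->'l', 1->'a', 0->'c'), giving 'elballac'.

'elballac'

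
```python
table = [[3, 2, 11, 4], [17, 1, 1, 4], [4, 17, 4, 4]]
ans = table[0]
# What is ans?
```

table has 3 rows. Row 0 is [3, 2, 11, 4].

[3, 2, 11, 4]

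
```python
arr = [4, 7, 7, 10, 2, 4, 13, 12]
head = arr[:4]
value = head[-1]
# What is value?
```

arr has length 8. The slice arr[:4] selects indices [0, 1, 2, 3] (0->4, 1->7, 2->7, 3->10), giving [4, 7, 7, 10]. So head = [4, 7, 7, 10]. Then head[-1] = 10.

10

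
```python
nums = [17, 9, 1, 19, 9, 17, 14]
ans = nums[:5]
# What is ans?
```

nums has length 7. The slice nums[:5] selects indices [0, 1, 2, 3, 4] (0->17, 1->9, 2->1, 3->19, 4->9), giving [17, 9, 1, 19, 9].

[17, 9, 1, 19, 9]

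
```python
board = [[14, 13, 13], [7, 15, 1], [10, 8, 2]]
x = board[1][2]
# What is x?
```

board[1] = [7, 15, 1]. Taking column 2 of that row yields 1.

1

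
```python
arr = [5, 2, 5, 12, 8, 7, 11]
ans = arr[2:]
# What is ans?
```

arr has length 7. The slice arr[2:] selects indices [2, 3, 4, 5, 6] (2->5, 3->12, 4->8, 5->7, 6->11), giving [5, 12, 8, 7, 11].

[5, 12, 8, 7, 11]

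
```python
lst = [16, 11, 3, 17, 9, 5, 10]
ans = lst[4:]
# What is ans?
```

lst has length 7. The slice lst[4:] selects indices [4, 5, 6] (4->9, 5->5, 6->10), giving [9, 5, 10].

[9, 5, 10]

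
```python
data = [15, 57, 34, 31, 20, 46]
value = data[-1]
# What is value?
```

data has length 6. Negative index -1 maps to positive index 6 + (-1) = 5. data[5] = 46.

46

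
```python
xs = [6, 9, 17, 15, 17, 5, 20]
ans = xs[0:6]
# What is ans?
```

xs has length 7. The slice xs[0:6] selects indices [0, 1, 2, 3, 4, 5] (0->6, 1->9, 2->17, 3->15, 4->17, 5->5), giving [6, 9, 17, 15, 17, 5].

[6, 9, 17, 15, 17, 5]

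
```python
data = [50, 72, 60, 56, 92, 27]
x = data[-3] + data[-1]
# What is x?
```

data has length 6. Negative index -3 maps to positive index 6 + (-3) = 3. data[3] = 56.
data has length 6. Negative index -1 maps to positive index 6 + (-1) = 5. data[5] = 27.
Sum: 56 + 27 = 83.

83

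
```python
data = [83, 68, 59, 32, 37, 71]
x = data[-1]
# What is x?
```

data has length 6. Negative index -1 maps to positive index 6 + (-1) = 5. data[5] = 71.

71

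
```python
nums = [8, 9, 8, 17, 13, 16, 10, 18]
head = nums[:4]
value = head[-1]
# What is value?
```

nums has length 8. The slice nums[:4] selects indices [0, 1, 2, 3] (0->8, 1->9, 2->8, 3->17), giving [8, 9, 8, 17]. So head = [8, 9, 8, 17]. Then head[-1] = 17.

17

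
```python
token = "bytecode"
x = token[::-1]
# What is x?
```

token has length 8. The slice token[::-1] selects indices [7, 6, 5, 4, 3, 2, 1, 0] (7->'e', 6->'d', 5->'o', 4->'c', 3->'e', 2->'t', 1->'y', 0->'b'), giving 'edocetyb'.

'edocetyb'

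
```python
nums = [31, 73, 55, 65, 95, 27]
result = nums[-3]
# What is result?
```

nums has length 6. Negative index -3 maps to positive index 6 + (-3) = 3. nums[3] = 65.

65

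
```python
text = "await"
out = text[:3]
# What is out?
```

text has length 5. The slice text[:3] selects indices [0, 1, 2] (0->'a', 1->'w', 2->'a'), giving 'awa'.

'awa'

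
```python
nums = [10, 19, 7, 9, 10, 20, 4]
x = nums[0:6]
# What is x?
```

nums has length 7. The slice nums[0:6] selects indices [0, 1, 2, 3, 4, 5] (0->10, 1->19, 2->7, 3->9, 4->10, 5->20), giving [10, 19, 7, 9, 10, 20].

[10, 19, 7, 9, 10, 20]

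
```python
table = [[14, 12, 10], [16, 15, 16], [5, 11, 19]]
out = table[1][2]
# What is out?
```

table[1] = [16, 15, 16]. Taking column 2 of that row yields 16.

16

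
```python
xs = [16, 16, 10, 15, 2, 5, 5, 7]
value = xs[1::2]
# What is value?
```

xs has length 8. The slice xs[1::2] selects indices [1, 3, 5, 7] (1->16, 3->15, 5->5, 7->7), giving [16, 15, 5, 7].

[16, 15, 5, 7]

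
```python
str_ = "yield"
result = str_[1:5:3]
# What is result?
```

str_ has length 5. The slice str_[1:5:3] selects indices [1, 4] (1->'i', 4->'d'), giving 'id'.

'id'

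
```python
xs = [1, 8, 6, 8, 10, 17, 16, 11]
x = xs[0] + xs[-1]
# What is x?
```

xs has length 8. xs[0] = 1.
xs has length 8. Negative index -1 maps to positive index 8 + (-1) = 7. xs[7] = 11.
Sum: 1 + 11 = 12.

12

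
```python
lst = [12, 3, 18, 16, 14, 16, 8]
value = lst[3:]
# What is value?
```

lst has length 7. The slice lst[3:] selects indices [3, 4, 5, 6] (3->16, 4->14, 5->16, 6->8), giving [16, 14, 16, 8].

[16, 14, 16, 8]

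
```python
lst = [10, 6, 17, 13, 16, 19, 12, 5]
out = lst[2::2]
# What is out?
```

lst has length 8. The slice lst[2::2] selects indices [2, 4, 6] (2->17, 4->16, 6->12), giving [17, 16, 12].

[17, 16, 12]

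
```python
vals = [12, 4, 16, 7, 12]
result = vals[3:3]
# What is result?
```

vals has length 5. The slice vals[3:3] resolves to an empty index range, so the result is [].

[]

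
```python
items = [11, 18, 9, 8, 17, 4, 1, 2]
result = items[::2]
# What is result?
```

items has length 8. The slice items[::2] selects indices [0, 2, 4, 6] (0->11, 2->9, 4->17, 6->1), giving [11, 9, 17, 1].

[11, 9, 17, 1]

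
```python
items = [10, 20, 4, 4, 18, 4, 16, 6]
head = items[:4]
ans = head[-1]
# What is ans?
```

items has length 8. The slice items[:4] selects indices [0, 1, 2, 3] (0->10, 1->20, 2->4, 3->4), giving [10, 20, 4, 4]. So head = [10, 20, 4, 4]. Then head[-1] = 4.

4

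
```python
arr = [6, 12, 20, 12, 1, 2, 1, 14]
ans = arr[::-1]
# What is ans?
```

arr has length 8. The slice arr[::-1] selects indices [7, 6, 5, 4, 3, 2, 1, 0] (7->14, 6->1, 5->2, 4->1, 3->12, 2->20, 1->12, 0->6), giving [14, 1, 2, 1, 12, 20, 12, 6].

[14, 1, 2, 1, 12, 20, 12, 6]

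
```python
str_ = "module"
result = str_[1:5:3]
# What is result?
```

str_ has length 6. The slice str_[1:5:3] selects indices [1, 4] (1->'o', 4->'l'), giving 'ol'.

'ol'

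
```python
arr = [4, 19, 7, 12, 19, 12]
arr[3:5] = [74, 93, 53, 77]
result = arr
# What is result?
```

arr starts as [4, 19, 7, 12, 19, 12] (length 6). The slice arr[3:5] covers indices [3, 4] with values [12, 19]. Replacing that slice with [74, 93, 53, 77] (different length) produces [4, 19, 7, 74, 93, 53, 77, 12].

[4, 19, 7, 74, 93, 53, 77, 12]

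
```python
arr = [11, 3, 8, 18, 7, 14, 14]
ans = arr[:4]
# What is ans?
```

arr has length 7. The slice arr[:4] selects indices [0, 1, 2, 3] (0->11, 1->3, 2->8, 3->18), giving [11, 3, 8, 18].

[11, 3, 8, 18]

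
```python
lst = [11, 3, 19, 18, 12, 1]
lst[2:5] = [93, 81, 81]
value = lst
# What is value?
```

lst starts as [11, 3, 19, 18, 12, 1] (length 6). The slice lst[2:5] covers indices [2, 3, 4] with values [19, 18, 12]. Replacing that slice with [93, 81, 81] (same length) produces [11, 3, 93, 81, 81, 1].

[11, 3, 93, 81, 81, 1]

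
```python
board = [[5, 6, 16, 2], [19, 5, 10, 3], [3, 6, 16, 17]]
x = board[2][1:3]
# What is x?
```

board[2] = [3, 6, 16, 17]. board[2] has length 4. The slice board[2][1:3] selects indices [1, 2] (1->6, 2->16), giving [6, 16].

[6, 16]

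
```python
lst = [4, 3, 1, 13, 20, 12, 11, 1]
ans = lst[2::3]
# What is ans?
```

lst has length 8. The slice lst[2::3] selects indices [2, 5] (2->1, 5->12), giving [1, 12].

[1, 12]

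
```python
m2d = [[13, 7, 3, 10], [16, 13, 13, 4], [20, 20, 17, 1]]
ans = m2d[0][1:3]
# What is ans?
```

m2d[0] = [13, 7, 3, 10]. m2d[0] has length 4. The slice m2d[0][1:3] selects indices [1, 2] (1->7, 2->3), giving [7, 3].

[7, 3]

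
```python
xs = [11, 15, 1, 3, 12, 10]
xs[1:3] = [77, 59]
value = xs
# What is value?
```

xs starts as [11, 15, 1, 3, 12, 10] (length 6). The slice xs[1:3] covers indices [1, 2] with values [15, 1]. Replacing that slice with [77, 59] (same length) produces [11, 77, 59, 3, 12, 10].

[11, 77, 59, 3, 12, 10]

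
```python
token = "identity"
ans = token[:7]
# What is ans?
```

token has length 8. The slice token[:7] selects indices [0, 1, 2, 3, 4, 5, 6] (0->'i', 1->'d', 2->'e', 3->'n', 4->'t', 5->'i', 6->'t'), giving 'identit'.

'identit'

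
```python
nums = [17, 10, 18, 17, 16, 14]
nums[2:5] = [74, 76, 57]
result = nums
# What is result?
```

nums starts as [17, 10, 18, 17, 16, 14] (length 6). The slice nums[2:5] covers indices [2, 3, 4] with values [18, 17, 16]. Replacing that slice with [74, 76, 57] (same length) produces [17, 10, 74, 76, 57, 14].

[17, 10, 74, 76, 57, 14]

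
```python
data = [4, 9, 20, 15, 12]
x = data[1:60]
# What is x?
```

data has length 5. The slice data[1:60] selects indices [1, 2, 3, 4] (1->9, 2->20, 3->15, 4->12), giving [9, 20, 15, 12].

[9, 20, 15, 12]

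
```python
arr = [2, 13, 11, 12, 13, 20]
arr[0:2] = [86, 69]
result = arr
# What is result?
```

arr starts as [2, 13, 11, 12, 13, 20] (length 6). The slice arr[0:2] covers indices [0, 1] with values [2, 13]. Replacing that slice with [86, 69] (same length) produces [86, 69, 11, 12, 13, 20].

[86, 69, 11, 12, 13, 20]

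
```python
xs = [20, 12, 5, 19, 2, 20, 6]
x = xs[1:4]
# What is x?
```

xs has length 7. The slice xs[1:4] selects indices [1, 2, 3] (1->12, 2->5, 3->19), giving [12, 5, 19].

[12, 5, 19]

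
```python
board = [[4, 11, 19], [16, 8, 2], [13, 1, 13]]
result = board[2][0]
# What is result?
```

board[2] = [13, 1, 13]. Taking column 0 of that row yields 13.

13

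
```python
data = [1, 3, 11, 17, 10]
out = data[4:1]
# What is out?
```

data has length 5. The slice data[4:1] resolves to an empty index range, so the result is [].

[]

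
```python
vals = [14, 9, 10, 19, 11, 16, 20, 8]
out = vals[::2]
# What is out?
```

vals has length 8. The slice vals[::2] selects indices [0, 2, 4, 6] (0->14, 2->10, 4->11, 6->20), giving [14, 10, 11, 20].

[14, 10, 11, 20]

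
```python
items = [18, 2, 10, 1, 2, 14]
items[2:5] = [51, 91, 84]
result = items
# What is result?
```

items starts as [18, 2, 10, 1, 2, 14] (length 6). The slice items[2:5] covers indices [2, 3, 4] with values [10, 1, 2]. Replacing that slice with [51, 91, 84] (same length) produces [18, 2, 51, 91, 84, 14].

[18, 2, 51, 91, 84, 14]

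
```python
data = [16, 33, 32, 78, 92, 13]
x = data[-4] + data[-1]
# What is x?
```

data has length 6. Negative index -4 maps to positive index 6 + (-4) = 2. data[2] = 32.
data has length 6. Negative index -1 maps to positive index 6 + (-1) = 5. data[5] = 13.
Sum: 32 + 13 = 45.

45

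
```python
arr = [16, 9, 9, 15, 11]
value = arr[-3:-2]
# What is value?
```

arr has length 5. The slice arr[-3:-2] selects indices [2] (2->9), giving [9].

[9]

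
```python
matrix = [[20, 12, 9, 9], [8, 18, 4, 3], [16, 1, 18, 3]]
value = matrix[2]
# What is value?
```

matrix has 3 rows. Row 2 is [16, 1, 18, 3].

[16, 1, 18, 3]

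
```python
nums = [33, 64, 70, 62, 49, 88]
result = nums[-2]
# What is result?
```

nums has length 6. Negative index -2 maps to positive index 6 + (-2) = 4. nums[4] = 49.

49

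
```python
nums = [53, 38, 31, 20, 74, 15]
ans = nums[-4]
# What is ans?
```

nums has length 6. Negative index -4 maps to positive index 6 + (-4) = 2. nums[2] = 31.

31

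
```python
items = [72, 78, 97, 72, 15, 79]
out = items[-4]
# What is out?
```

items has length 6. Negative index -4 maps to positive index 6 + (-4) = 2. items[2] = 97.

97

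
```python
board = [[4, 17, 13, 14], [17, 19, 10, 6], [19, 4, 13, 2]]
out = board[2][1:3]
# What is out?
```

board[2] = [19, 4, 13, 2]. board[2] has length 4. The slice board[2][1:3] selects indices [1, 2] (1->4, 2->13), giving [4, 13].

[4, 13]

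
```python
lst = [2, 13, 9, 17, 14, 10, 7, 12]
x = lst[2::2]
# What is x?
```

lst has length 8. The slice lst[2::2] selects indices [2, 4, 6] (2->9, 4->14, 6->7), giving [9, 14, 7].

[9, 14, 7]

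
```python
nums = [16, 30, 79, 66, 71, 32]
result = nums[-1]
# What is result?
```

nums has length 6. Negative index -1 maps to positive index 6 + (-1) = 5. nums[5] = 32.

32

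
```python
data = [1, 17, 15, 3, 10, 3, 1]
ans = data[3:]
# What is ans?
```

data has length 7. The slice data[3:] selects indices [3, 4, 5, 6] (3->3, 4->10, 5->3, 6->1), giving [3, 10, 3, 1].

[3, 10, 3, 1]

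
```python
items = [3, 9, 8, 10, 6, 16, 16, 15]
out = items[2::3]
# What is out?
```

items has length 8. The slice items[2::3] selects indices [2, 5] (2->8, 5->16), giving [8, 16].

[8, 16]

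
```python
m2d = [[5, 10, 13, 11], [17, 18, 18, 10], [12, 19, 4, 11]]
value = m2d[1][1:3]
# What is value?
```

m2d[1] = [17, 18, 18, 10]. m2d[1] has length 4. The slice m2d[1][1:3] selects indices [1, 2] (1->18, 2->18), giving [18, 18].

[18, 18]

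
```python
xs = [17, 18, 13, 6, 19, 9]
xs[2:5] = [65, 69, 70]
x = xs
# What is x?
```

xs starts as [17, 18, 13, 6, 19, 9] (length 6). The slice xs[2:5] covers indices [2, 3, 4] with values [13, 6, 19]. Replacing that slice with [65, 69, 70] (same length) produces [17, 18, 65, 69, 70, 9].

[17, 18, 65, 69, 70, 9]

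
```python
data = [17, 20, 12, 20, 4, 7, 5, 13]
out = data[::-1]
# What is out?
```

data has length 8. The slice data[::-1] selects indices [7, 6, 5, 4, 3, 2, 1, 0] (7->13, 6->5, 5->7, 4->4, 3->20, 2->12, 1->20, 0->17), giving [13, 5, 7, 4, 20, 12, 20, 17].

[13, 5, 7, 4, 20, 12, 20, 17]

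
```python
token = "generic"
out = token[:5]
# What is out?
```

token has length 7. The slice token[:5] selects indices [0, 1, 2, 3, 4] (0->'g', 1->'e', 2->'n', 3->'e', 4->'r'), giving 'gener'.

'gener'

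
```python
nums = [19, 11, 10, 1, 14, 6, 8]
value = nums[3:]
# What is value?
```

nums has length 7. The slice nums[3:] selects indices [3, 4, 5, 6] (3->1, 4->14, 5->6, 6->8), giving [1, 14, 6, 8].

[1, 14, 6, 8]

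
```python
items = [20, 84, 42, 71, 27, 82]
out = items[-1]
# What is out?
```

items has length 6. Negative index -1 maps to positive index 6 + (-1) = 5. items[5] = 82.

82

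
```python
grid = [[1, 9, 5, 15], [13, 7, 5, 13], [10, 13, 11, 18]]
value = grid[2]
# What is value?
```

grid has 3 rows. Row 2 is [10, 13, 11, 18].

[10, 13, 11, 18]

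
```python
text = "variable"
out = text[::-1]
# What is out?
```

text has length 8. The slice text[::-1] selects indices [7, 6, 5, 4, 3, 2, 1, 0] (7->'e', 6->'l', 5->'b', 4->'a', 3->'i', 2->'r', 1->'a', 0->'v'), giving 'elbairav'.

'elbairav'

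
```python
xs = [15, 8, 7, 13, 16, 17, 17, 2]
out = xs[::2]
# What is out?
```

xs has length 8. The slice xs[::2] selects indices [0, 2, 4, 6] (0->15, 2->7, 4->16, 6->17), giving [15, 7, 16, 17].

[15, 7, 16, 17]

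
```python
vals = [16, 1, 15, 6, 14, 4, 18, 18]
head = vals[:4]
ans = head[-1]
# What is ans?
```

vals has length 8. The slice vals[:4] selects indices [0, 1, 2, 3] (0->16, 1->1, 2->15, 3->6), giving [16, 1, 15, 6]. So head = [16, 1, 15, 6]. Then head[-1] = 6.

6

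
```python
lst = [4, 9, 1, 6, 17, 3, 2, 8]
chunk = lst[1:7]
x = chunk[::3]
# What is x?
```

lst has length 8. The slice lst[1:7] selects indices [1, 2, 3, 4, 5, 6] (1->9, 2->1, 3->6, 4->17, 5->3, 6->2), giving [9, 1, 6, 17, 3, 2]. So chunk = [9, 1, 6, 17, 3, 2]. chunk has length 6. The slice chunk[::3] selects indices [0, 3] (0->9, 3->17), giving [9, 17].

[9, 17]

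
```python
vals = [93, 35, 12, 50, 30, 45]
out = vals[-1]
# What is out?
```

vals has length 6. Negative index -1 maps to positive index 6 + (-1) = 5. vals[5] = 45.

45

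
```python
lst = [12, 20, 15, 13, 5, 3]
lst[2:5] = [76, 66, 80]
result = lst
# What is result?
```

lst starts as [12, 20, 15, 13, 5, 3] (length 6). The slice lst[2:5] covers indices [2, 3, 4] with values [15, 13, 5]. Replacing that slice with [76, 66, 80] (same length) produces [12, 20, 76, 66, 80, 3].

[12, 20, 76, 66, 80, 3]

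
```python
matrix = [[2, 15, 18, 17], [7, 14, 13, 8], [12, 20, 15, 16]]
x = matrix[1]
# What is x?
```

matrix has 3 rows. Row 1 is [7, 14, 13, 8].

[7, 14, 13, 8]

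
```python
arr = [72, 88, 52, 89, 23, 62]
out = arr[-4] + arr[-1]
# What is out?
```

arr has length 6. Negative index -4 maps to positive index 6 + (-4) = 2. arr[2] = 52.
arr has length 6. Negative index -1 maps to positive index 6 + (-1) = 5. arr[5] = 62.
Sum: 52 + 62 = 114.

114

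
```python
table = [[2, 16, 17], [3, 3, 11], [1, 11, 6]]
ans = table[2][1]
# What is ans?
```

table[2] = [1, 11, 6]. Taking column 1 of that row yields 11.

11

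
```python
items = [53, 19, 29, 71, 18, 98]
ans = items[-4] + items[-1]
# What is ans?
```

items has length 6. Negative index -4 maps to positive index 6 + (-4) = 2. items[2] = 29.
items has length 6. Negative index -1 maps to positive index 6 + (-1) = 5. items[5] = 98.
Sum: 29 + 98 = 127.

127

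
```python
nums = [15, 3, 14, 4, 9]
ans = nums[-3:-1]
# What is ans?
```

nums has length 5. The slice nums[-3:-1] selects indices [2, 3] (2->14, 3->4), giving [14, 4].

[14, 4]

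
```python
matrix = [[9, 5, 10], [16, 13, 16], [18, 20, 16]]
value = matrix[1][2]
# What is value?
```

matrix[1] = [16, 13, 16]. Taking column 2 of that row yields 16.

16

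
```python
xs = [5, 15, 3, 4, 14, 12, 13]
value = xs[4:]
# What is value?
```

xs has length 7. The slice xs[4:] selects indices [4, 5, 6] (4->14, 5->12, 6->13), giving [14, 12, 13].

[14, 12, 13]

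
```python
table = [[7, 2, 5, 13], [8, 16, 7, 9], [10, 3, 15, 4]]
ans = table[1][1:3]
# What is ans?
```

table[1] = [8, 16, 7, 9]. table[1] has length 4. The slice table[1][1:3] selects indices [1, 2] (1->16, 2->7), giving [16, 7].

[16, 7]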